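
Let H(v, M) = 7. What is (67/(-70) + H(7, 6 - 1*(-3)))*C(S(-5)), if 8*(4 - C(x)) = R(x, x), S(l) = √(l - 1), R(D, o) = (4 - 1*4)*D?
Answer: 846/35 ≈ 24.171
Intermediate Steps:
R(D, o) = 0 (R(D, o) = (4 - 4)*D = 0*D = 0)
S(l) = √(-1 + l)
C(x) = 4 (C(x) = 4 - ⅛*0 = 4 + 0 = 4)
(67/(-70) + H(7, 6 - 1*(-3)))*C(S(-5)) = (67/(-70) + 7)*4 = (67*(-1/70) + 7)*4 = (-67/70 + 7)*4 = (423/70)*4 = 846/35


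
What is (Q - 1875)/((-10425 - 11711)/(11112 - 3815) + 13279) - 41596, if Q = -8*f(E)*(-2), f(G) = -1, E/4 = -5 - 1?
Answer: -4029614942919/96874727 ≈ -41596.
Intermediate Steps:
E = -24 (E = 4*(-5 - 1) = 4*(-6) = -24)
Q = -16 (Q = -8*(-1)*(-2) = 8*(-2) = -16)
(Q - 1875)/((-10425 - 11711)/(11112 - 3815) + 13279) - 41596 = (-16 - 1875)/((-10425 - 11711)/(11112 - 3815) + 13279) - 41596 = -1891/(-22136/7297 + 13279) - 41596 = -1891/96874727/7297 - 41596 = -1891*7297/96874727 - 41596 = -13798627/96874727 - 41596 = -4029614942919/96874727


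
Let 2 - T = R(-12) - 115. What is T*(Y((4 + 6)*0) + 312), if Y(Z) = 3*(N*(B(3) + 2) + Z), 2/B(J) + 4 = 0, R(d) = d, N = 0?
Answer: 40248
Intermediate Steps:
B(J) = -1/2 (B(J) = 2/(-4 + 0) = 2/(-4) = 2*(-1/4) = -1/2)
Y(Z) = 3*Z (Y(Z) = 3*(0*(-1/2 + 2) + Z) = 3*(0*(3/2) + Z) = 3*(0 + Z) = 3*Z)
T = 129 (T = 2 - (-12 - 115) = 2 - 1*(-127) = 2 + 127 = 129)
T*(Y((4 + 6)*0) + 312) = 129*(3*((4 + 6)*0) + 312) = 129*(3*(10*0) + 312) = 129*(3*0 + 312) = 129*(0 + 312) = 129*312 = 40248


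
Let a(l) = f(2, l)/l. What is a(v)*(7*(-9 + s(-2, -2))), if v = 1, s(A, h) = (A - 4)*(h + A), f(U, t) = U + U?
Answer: 420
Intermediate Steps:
f(U, t) = 2*U
s(A, h) = (-4 + A)*(A + h)
a(l) = 4/l (a(l) = (2*2)/l = 4/l)
a(v)*(7*(-9 + s(-2, -2))) = (4/1)*(7*(-9 + ((-2)**2 - 4*(-2) - 4*(-2) - 2*(-2)))) = (4*1)*(7*(-9 + (4 + 8 + 8 + 4))) = 4*(7*(-9 + 24)) = 4*(7*15) = 4*105 = 420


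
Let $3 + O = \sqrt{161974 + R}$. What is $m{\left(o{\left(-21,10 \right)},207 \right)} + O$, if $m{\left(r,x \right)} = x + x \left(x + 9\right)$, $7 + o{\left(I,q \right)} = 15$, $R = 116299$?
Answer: $44916 + \sqrt{278273} \approx 45444.0$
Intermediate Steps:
$o{\left(I,q \right)} = 8$ ($o{\left(I,q \right)} = -7 + 15 = 8$)
$O = -3 + \sqrt{278273}$ ($O = -3 + \sqrt{161974 + 116299} = -3 + \sqrt{278273} \approx 524.52$)
$m{\left(r,x \right)} = x + x \left(9 + x\right)$
$m{\left(o{\left(-21,10 \right)},207 \right)} + O = 207 \left(10 + 207\right) - \left(3 - \sqrt{278273}\right) = 207 \cdot 217 - \left(3 - \sqrt{278273}\right) = 44919 - \left(3 - \sqrt{278273}\right) = 44916 + \sqrt{278273}$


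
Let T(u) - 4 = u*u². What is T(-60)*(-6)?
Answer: 1295976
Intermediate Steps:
T(u) = 4 + u³ (T(u) = 4 + u*u² = 4 + u³)
T(-60)*(-6) = (4 + (-60)³)*(-6) = (4 - 216000)*(-6) = -215996*(-6) = 1295976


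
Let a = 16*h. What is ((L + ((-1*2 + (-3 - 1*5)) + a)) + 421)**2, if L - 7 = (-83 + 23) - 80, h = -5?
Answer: 39204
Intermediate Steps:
a = -80 (a = 16*(-5) = -80)
L = -133 (L = 7 + ((-83 + 23) - 80) = 7 + (-60 - 80) = 7 - 140 = -133)
((L + ((-1*2 + (-3 - 1*5)) + a)) + 421)**2 = ((-133 + ((-1*2 + (-3 - 1*5)) - 80)) + 421)**2 = ((-133 + ((-2 + (-3 - 5)) - 80)) + 421)**2 = ((-133 + ((-2 - 8) - 80)) + 421)**2 = ((-133 + (-10 - 80)) + 421)**2 = ((-133 - 90) + 421)**2 = (-223 + 421)**2 = 198**2 = 39204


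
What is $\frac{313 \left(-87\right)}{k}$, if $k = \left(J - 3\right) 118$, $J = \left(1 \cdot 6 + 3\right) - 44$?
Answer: $\frac{27231}{4484} \approx 6.0729$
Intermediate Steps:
$J = -35$ ($J = \left(6 + 3\right) - 44 = 9 - 44 = -35$)
$k = -4484$ ($k = \left(-35 - 3\right) 118 = \left(-38\right) 118 = -4484$)
$\frac{313 \left(-87\right)}{k} = \frac{313 \left(-87\right)}{-4484} = \left(-27231\right) \left(- \frac{1}{4484}\right) = \frac{27231}{4484}$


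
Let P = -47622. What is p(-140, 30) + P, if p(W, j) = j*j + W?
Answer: -46862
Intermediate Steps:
p(W, j) = W + j² (p(W, j) = j² + W = W + j²)
p(-140, 30) + P = (-140 + 30²) - 47622 = (-140 + 900) - 47622 = 760 - 47622 = -46862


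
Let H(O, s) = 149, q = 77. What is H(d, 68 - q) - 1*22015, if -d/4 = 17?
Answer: -21866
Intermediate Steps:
d = -68 (d = -4*17 = -68)
H(d, 68 - q) - 1*22015 = 149 - 1*22015 = 149 - 22015 = -21866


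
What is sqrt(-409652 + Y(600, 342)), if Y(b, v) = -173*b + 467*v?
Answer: I*sqrt(353738) ≈ 594.76*I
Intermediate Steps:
sqrt(-409652 + Y(600, 342)) = sqrt(-409652 + (-173*600 + 467*342)) = sqrt(-409652 + (-103800 + 159714)) = sqrt(-409652 + 55914) = sqrt(-353738) = I*sqrt(353738)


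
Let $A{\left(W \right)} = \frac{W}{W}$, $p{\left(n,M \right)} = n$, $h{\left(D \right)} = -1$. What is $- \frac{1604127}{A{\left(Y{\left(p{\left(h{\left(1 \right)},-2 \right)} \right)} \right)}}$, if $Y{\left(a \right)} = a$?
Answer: $-1604127$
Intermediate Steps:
$A{\left(W \right)} = 1$
$- \frac{1604127}{A{\left(Y{\left(p{\left(h{\left(1 \right)},-2 \right)} \right)} \right)}} = - \frac{1604127}{1} = \left(-1604127\right) 1 = -1604127$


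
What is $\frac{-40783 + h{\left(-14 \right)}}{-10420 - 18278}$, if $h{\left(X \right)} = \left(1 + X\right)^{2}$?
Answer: $\frac{6769}{4783} \approx 1.4152$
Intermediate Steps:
$\frac{-40783 + h{\left(-14 \right)}}{-10420 - 18278} = \frac{-40783 + \left(1 - 14\right)^{2}}{-10420 - 18278} = \frac{-40783 + \left(-13\right)^{2}}{-28698} = \left(-40783 + 169\right) \left(- \frac{1}{28698}\right) = \left(-40614\right) \left(- \frac{1}{28698}\right) = \frac{6769}{4783}$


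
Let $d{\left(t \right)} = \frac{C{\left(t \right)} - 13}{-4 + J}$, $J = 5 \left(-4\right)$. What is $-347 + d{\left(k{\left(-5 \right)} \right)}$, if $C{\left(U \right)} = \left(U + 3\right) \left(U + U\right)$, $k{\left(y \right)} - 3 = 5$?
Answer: $- \frac{8491}{24} \approx -353.79$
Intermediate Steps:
$k{\left(y \right)} = 8$ ($k{\left(y \right)} = 3 + 5 = 8$)
$C{\left(U \right)} = 2 U \left(3 + U\right)$ ($C{\left(U \right)} = \left(3 + U\right) 2 U = 2 U \left(3 + U\right)$)
$J = -20$
$d{\left(t \right)} = \frac{13}{24} - \frac{t \left(3 + t\right)}{12}$ ($d{\left(t \right)} = \frac{2 t \left(3 + t\right) - 13}{-4 - 20} = \frac{-13 + 2 t \left(3 + t\right)}{-24} = \left(-13 + 2 t \left(3 + t\right)\right) \left(- \frac{1}{24}\right) = \frac{13}{24} - \frac{t \left(3 + t\right)}{12}$)
$-347 + d{\left(k{\left(-5 \right)} \right)} = -347 + \left(\frac{13}{24} - \frac{2 \left(3 + 8\right)}{3}\right) = -347 + \left(\frac{13}{24} - \frac{2}{3} \cdot 11\right) = -347 + \left(\frac{13}{24} - \frac{22}{3}\right) = -347 - \frac{163}{24} = - \frac{8491}{24}$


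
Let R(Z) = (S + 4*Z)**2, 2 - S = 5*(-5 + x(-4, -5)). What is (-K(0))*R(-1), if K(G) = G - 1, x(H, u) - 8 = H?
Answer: 9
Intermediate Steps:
x(H, u) = 8 + H
S = 7 (S = 2 - 5*(-5 + (8 - 4)) = 2 - 5*(-5 + 4) = 2 - 5*(-1) = 2 - 1*(-5) = 2 + 5 = 7)
R(Z) = (7 + 4*Z)**2
K(G) = -1 + G
(-K(0))*R(-1) = (-(-1 + 0))*(7 + 4*(-1))**2 = (-1*(-1))*(7 - 4)**2 = 1*3**2 = 1*9 = 9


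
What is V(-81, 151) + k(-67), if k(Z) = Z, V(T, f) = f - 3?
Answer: 81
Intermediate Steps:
V(T, f) = -3 + f
V(-81, 151) + k(-67) = (-3 + 151) - 67 = 148 - 67 = 81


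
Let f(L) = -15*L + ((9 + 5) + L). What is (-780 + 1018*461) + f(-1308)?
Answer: 486844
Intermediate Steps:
f(L) = 14 - 14*L (f(L) = -15*L + (14 + L) = 14 - 14*L)
(-780 + 1018*461) + f(-1308) = (-780 + 1018*461) + (14 - 14*(-1308)) = (-780 + 469298) + (14 + 18312) = 468518 + 18326 = 486844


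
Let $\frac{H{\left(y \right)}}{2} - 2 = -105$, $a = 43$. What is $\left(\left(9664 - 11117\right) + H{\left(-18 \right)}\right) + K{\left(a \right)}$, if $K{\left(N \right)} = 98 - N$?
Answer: $-1604$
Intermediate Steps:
$H{\left(y \right)} = -206$ ($H{\left(y \right)} = 4 + 2 \left(-105\right) = 4 - 210 = -206$)
$\left(\left(9664 - 11117\right) + H{\left(-18 \right)}\right) + K{\left(a \right)} = \left(\left(9664 - 11117\right) - 206\right) + \left(98 - 43\right) = \left(-1453 - 206\right) + \left(98 - 43\right) = -1659 + 55 = -1604$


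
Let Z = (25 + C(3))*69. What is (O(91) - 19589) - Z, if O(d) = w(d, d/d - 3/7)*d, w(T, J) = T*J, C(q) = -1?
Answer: -16513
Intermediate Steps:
w(T, J) = J*T
O(d) = 4*d**2/7 (O(d) = ((d/d - 3/7)*d)*d = ((1 - 3*1/7)*d)*d = ((1 - 3/7)*d)*d = (4*d/7)*d = 4*d**2/7)
Z = 1656 (Z = (25 - 1)*69 = 24*69 = 1656)
(O(91) - 19589) - Z = ((4/7)*91**2 - 19589) - 1*1656 = ((4/7)*8281 - 19589) - 1656 = (4732 - 19589) - 1656 = -14857 - 1656 = -16513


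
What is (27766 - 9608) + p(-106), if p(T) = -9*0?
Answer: 18158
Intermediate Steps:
p(T) = 0
(27766 - 9608) + p(-106) = (27766 - 9608) + 0 = 18158 + 0 = 18158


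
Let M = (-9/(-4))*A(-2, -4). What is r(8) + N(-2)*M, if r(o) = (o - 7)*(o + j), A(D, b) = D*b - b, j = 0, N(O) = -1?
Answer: -19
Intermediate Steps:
A(D, b) = -b + D*b
r(o) = o*(-7 + o) (r(o) = (o - 7)*(o + 0) = (-7 + o)*o = o*(-7 + o))
M = 27 (M = (-9/(-4))*(-4*(-1 - 2)) = (-9*(-1/4))*(-4*(-3)) = (9/4)*12 = 27)
r(8) + N(-2)*M = 8*(-7 + 8) - 1*27 = 8*1 - 27 = 8 - 27 = -19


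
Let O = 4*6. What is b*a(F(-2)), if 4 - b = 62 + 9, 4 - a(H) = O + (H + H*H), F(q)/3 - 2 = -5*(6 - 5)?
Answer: 6164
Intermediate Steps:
O = 24
F(q) = -9 (F(q) = 6 + 3*(-5*(6 - 5)) = 6 + 3*(-5*1) = 6 + 3*(-5) = 6 - 15 = -9)
a(H) = -20 - H - H**2 (a(H) = 4 - (24 + (H + H*H)) = 4 - (24 + (H + H**2)) = 4 - (24 + H + H**2) = 4 + (-24 - H - H**2) = -20 - H - H**2)
b = -67 (b = 4 - (62 + 9) = 4 - 1*71 = 4 - 71 = -67)
b*a(F(-2)) = -67*(-20 - 1*(-9) - 1*(-9)**2) = -67*(-20 + 9 - 1*81) = -67*(-20 + 9 - 81) = -67*(-92) = 6164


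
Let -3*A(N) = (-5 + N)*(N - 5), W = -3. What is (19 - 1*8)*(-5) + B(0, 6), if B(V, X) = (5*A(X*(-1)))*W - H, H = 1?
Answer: 549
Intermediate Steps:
A(N) = -(-5 + N)**2/3 (A(N) = -(-5 + N)*(N - 5)/3 = -(-5 + N)*(-5 + N)/3 = -(-5 + N)**2/3)
B(V, X) = -1 + 5*(-5 - X)**2 (B(V, X) = (5*(-(-5 + X*(-1))**2/3))*(-3) - 1*1 = (5*(-(-5 - X)**2/3))*(-3) - 1 = -5*(-5 - X)**2/3*(-3) - 1 = 5*(-5 - X)**2 - 1 = -1 + 5*(-5 - X)**2)
(19 - 1*8)*(-5) + B(0, 6) = (19 - 1*8)*(-5) + (-1 + 5*(5 + 6)**2) = (19 - 8)*(-5) + (-1 + 5*11**2) = 11*(-5) + (-1 + 5*121) = -55 + (-1 + 605) = -55 + 604 = 549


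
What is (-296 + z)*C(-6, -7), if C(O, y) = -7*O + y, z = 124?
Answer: -6020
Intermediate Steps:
C(O, y) = y - 7*O
(-296 + z)*C(-6, -7) = (-296 + 124)*(-7 - 7*(-6)) = -172*(-7 + 42) = -172*35 = -6020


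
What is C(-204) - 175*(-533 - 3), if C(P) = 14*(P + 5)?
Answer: 91014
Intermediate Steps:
C(P) = 70 + 14*P (C(P) = 14*(5 + P) = 70 + 14*P)
C(-204) - 175*(-533 - 3) = (70 + 14*(-204)) - 175*(-533 - 3) = (70 - 2856) - 175*(-536) = -2786 - 1*(-93800) = -2786 + 93800 = 91014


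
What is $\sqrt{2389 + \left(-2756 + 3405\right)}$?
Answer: $7 \sqrt{62} \approx 55.118$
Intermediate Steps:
$\sqrt{2389 + \left(-2756 + 3405\right)} = \sqrt{2389 + 649} = \sqrt{3038} = 7 \sqrt{62}$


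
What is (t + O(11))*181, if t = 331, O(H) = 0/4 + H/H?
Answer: 60092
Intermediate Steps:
O(H) = 1 (O(H) = 0*(1/4) + 1 = 0 + 1 = 1)
(t + O(11))*181 = (331 + 1)*181 = 332*181 = 60092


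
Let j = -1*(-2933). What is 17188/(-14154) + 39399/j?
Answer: 5175929/423609 ≈ 12.219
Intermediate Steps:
j = 2933
17188/(-14154) + 39399/j = 17188/(-14154) + 39399/2933 = 17188*(-1/14154) + 39399*(1/2933) = -8594/7077 + 39399/2933 = 5175929/423609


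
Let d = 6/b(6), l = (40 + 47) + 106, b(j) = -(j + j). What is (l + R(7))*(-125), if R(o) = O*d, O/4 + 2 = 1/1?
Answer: -24375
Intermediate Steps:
b(j) = -2*j
l = 193 (l = 87 + 106 = 193)
O = -4 (O = -8 + 4/1 = -8 + 4*1 = -8 + 4 = -4)
d = -½ (d = 6/((-2*6)) = 6/(-12) = 6*(-1/12) = -½ ≈ -0.50000)
R(o) = 2 (R(o) = -4*(-½) = 2)
(l + R(7))*(-125) = (193 + 2)*(-125) = 195*(-125) = -24375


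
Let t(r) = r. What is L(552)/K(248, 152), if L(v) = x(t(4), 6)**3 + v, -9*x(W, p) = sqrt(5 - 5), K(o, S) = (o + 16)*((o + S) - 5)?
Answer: 23/4345 ≈ 0.0052934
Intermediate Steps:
K(o, S) = (16 + o)*(-5 + S + o) (K(o, S) = (16 + o)*((S + o) - 5) = (16 + o)*(-5 + S + o))
x(W, p) = 0 (x(W, p) = -sqrt(5 - 5)/9 = -sqrt(0)/9 = -1/9*0 = 0)
L(v) = v (L(v) = 0**3 + v = 0 + v = v)
L(552)/K(248, 152) = 552/(-80 + 248**2 + 11*248 + 16*152 + 152*248) = 552/(-80 + 61504 + 2728 + 2432 + 37696) = 552/104280 = 552*(1/104280) = 23/4345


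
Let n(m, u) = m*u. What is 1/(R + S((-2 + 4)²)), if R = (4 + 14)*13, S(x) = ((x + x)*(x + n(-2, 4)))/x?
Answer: 1/226 ≈ 0.0044248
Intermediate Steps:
S(x) = -16 + 2*x (S(x) = ((x + x)*(x - 2*4))/x = ((2*x)*(x - 8))/x = ((2*x)*(-8 + x))/x = (2*x*(-8 + x))/x = -16 + 2*x)
R = 234 (R = 18*13 = 234)
1/(R + S((-2 + 4)²)) = 1/(234 + (-16 + 2*(-2 + 4)²)) = 1/(234 + (-16 + 2*2²)) = 1/(234 + (-16 + 2*4)) = 1/(234 + (-16 + 8)) = 1/(234 - 8) = 1/226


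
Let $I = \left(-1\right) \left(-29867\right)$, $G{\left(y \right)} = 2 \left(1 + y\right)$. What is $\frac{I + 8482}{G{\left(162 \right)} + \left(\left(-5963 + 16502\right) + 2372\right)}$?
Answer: $\frac{38349}{13237} \approx 2.8971$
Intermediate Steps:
$G{\left(y \right)} = 2 + 2 y$
$I = 29867$
$\frac{I + 8482}{G{\left(162 \right)} + \left(\left(-5963 + 16502\right) + 2372\right)} = \frac{29867 + 8482}{\left(2 + 2 \cdot 162\right) + \left(\left(-5963 + 16502\right) + 2372\right)} = \frac{38349}{\left(2 + 324\right) + \left(10539 + 2372\right)} = \frac{38349}{326 + 12911} = \frac{38349}{13237}$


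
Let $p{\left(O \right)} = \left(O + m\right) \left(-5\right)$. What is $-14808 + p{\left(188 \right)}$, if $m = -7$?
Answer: $-15713$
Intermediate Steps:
$p{\left(O \right)} = 35 - 5 O$ ($p{\left(O \right)} = \left(O - 7\right) \left(-5\right) = \left(-7 + O\right) \left(-5\right) = 35 - 5 O$)
$-14808 + p{\left(188 \right)} = -14808 + \left(35 - 940\right) = -14808 - 905 = -15713$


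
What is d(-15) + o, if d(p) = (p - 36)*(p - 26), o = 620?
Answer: 2711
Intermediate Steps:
d(p) = (-36 + p)*(-26 + p)
d(-15) + o = (936 + (-15)² - 62*(-15)) + 620 = (936 + 225 + 930) + 620 = 2091 + 620 = 2711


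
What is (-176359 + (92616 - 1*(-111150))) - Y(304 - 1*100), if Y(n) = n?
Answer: 27203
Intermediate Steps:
(-176359 + (92616 - 1*(-111150))) - Y(304 - 1*100) = (-176359 + (92616 - 1*(-111150))) - (304 - 1*100) = (-176359 + (92616 + 111150)) - (304 - 100) = (-176359 + 203766) - 1*204 = 27407 - 204 = 27203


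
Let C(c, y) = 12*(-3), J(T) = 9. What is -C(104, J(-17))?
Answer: 36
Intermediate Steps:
C(c, y) = -36
-C(104, J(-17)) = -1*(-36) = 36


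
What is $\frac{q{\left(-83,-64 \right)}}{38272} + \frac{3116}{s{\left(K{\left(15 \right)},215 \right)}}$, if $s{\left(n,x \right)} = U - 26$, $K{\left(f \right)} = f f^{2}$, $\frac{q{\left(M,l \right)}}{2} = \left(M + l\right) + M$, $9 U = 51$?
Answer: $- \frac{3889073}{25376} \approx -153.26$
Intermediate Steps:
$U = \frac{17}{3}$ ($U = \frac{1}{9} \cdot 51 = \frac{17}{3} \approx 5.6667$)
$q{\left(M,l \right)} = 2 l + 4 M$ ($q{\left(M,l \right)} = 2 \left(\left(M + l\right) + M\right) = 2 \left(l + 2 M\right) = 2 l + 4 M$)
$K{\left(f \right)} = f^{3}$
$s{\left(n,x \right)} = - \frac{61}{3}$ ($s{\left(n,x \right)} = \frac{17}{3} - 26 = - \frac{61}{3}$)
$\frac{q{\left(-83,-64 \right)}}{38272} + \frac{3116}{s{\left(K{\left(15 \right)},215 \right)}} = \frac{2 \left(-64\right) + 4 \left(-83\right)}{38272} + \frac{3116}{- \frac{61}{3}} = \left(-128 - 332\right) \frac{1}{38272} + 3116 \left(- \frac{3}{61}\right) = \left(-460\right) \frac{1}{38272} - \frac{9348}{61} = - \frac{5}{416} - \frac{9348}{61} = - \frac{3889073}{25376}$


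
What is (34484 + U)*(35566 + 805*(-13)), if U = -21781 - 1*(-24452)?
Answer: 932627655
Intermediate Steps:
U = 2671 (U = -21781 + 24452 = 2671)
(34484 + U)*(35566 + 805*(-13)) = (34484 + 2671)*(35566 + 805*(-13)) = 37155*(35566 - 10465) = 37155*25101 = 932627655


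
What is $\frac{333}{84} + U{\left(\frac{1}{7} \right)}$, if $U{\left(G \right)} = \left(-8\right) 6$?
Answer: $- \frac{1233}{28} \approx -44.036$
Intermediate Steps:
$U{\left(G \right)} = -48$
$\frac{333}{84} + U{\left(\frac{1}{7} \right)} = \frac{333}{84} - 48 = 333 \cdot \frac{1}{84} - 48 = \frac{111}{28} - 48 = - \frac{1233}{28}$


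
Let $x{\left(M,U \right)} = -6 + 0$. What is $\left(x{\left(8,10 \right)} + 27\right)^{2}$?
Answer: $441$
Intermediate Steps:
$x{\left(M,U \right)} = -6$
$\left(x{\left(8,10 \right)} + 27\right)^{2} = \left(-6 + 27\right)^{2} = 21^{2} = 441$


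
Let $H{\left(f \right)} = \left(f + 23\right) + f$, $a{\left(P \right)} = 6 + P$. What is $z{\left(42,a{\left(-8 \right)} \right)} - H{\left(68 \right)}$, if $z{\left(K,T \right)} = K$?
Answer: $-117$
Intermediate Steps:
$H{\left(f \right)} = 23 + 2 f$ ($H{\left(f \right)} = \left(23 + f\right) + f = 23 + 2 f$)
$z{\left(42,a{\left(-8 \right)} \right)} - H{\left(68 \right)} = 42 - \left(23 + 2 \cdot 68\right) = 42 - \left(23 + 136\right) = 42 - 159 = -117$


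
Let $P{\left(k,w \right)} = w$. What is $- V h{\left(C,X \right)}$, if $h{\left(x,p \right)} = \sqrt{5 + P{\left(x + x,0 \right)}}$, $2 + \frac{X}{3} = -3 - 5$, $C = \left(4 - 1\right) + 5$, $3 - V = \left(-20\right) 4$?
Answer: $- 83 \sqrt{5} \approx -185.59$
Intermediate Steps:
$V = 83$ ($V = 3 - \left(-20\right) 4 = 3 - -80 = 3 + 80 = 83$)
$C = 8$ ($C = 3 + 5 = 8$)
$X = -30$ ($X = -6 + 3 \left(-3 - 5\right) = -6 + 3 \left(-8\right) = -6 - 24 = -30$)
$h{\left(x,p \right)} = \sqrt{5}$ ($h{\left(x,p \right)} = \sqrt{5 + 0} = \sqrt{5}$)
$- V h{\left(C,X \right)} = \left(-1\right) 83 \sqrt{5} = - 83 \sqrt{5}$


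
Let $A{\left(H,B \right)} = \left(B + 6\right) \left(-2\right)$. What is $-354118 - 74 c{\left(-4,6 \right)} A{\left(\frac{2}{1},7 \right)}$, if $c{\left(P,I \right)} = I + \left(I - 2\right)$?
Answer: $-334878$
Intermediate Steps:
$c{\left(P,I \right)} = -2 + 2 I$ ($c{\left(P,I \right)} = I + \left(-2 + I\right) = -2 + 2 I$)
$A{\left(H,B \right)} = -12 - 2 B$ ($A{\left(H,B \right)} = \left(6 + B\right) \left(-2\right) = -12 - 2 B$)
$-354118 - 74 c{\left(-4,6 \right)} A{\left(\frac{2}{1},7 \right)} = -354118 - 74 \left(-2 + 2 \cdot 6\right) \left(-12 - 14\right) = -354118 - 74 \left(-2 + 12\right) \left(-12 - 14\right) = -354118 - 74 \cdot 10 \left(-26\right) = -354118 - 740 \left(-26\right) = -354118 - -19240 = -354118 + 19240 = -334878$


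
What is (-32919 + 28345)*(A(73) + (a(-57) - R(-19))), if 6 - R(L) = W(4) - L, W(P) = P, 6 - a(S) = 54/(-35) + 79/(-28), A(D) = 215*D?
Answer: -5033986597/70 ≈ -7.1914e+7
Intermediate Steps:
a(S) = 1451/140 (a(S) = 6 - (54/(-35) + 79/(-28)) = 6 - (54*(-1/35) + 79*(-1/28)) = 6 - (-54/35 - 79/28) = 6 - 1*(-611/140) = 6 + 611/140 = 1451/140)
R(L) = 2 + L (R(L) = 6 - (4 - L) = 6 + (-4 + L) = 2 + L)
(-32919 + 28345)*(A(73) + (a(-57) - R(-19))) = (-32919 + 28345)*(215*73 + (1451/140 - (2 - 19))) = -4574*(15695 + (1451/140 - 1*(-17))) = -4574*(15695 + (1451/140 + 17)) = -4574*(15695 + 3831/140) = -4574*2201131/140 = -5033986597/70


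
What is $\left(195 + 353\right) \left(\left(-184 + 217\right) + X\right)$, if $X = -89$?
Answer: $-30688$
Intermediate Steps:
$\left(195 + 353\right) \left(\left(-184 + 217\right) + X\right) = \left(195 + 353\right) \left(\left(-184 + 217\right) - 89\right) = 548 \left(33 - 89\right) = 548 \left(-56\right) = -30688$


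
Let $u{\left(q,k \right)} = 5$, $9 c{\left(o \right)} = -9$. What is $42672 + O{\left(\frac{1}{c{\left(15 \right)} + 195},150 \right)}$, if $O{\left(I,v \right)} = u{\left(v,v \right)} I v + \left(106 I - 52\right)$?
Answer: $\frac{4134568}{97} \approx 42624.0$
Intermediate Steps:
$c{\left(o \right)} = -1$ ($c{\left(o \right)} = \frac{1}{9} \left(-9\right) = -1$)
$O{\left(I,v \right)} = -52 + 106 I + 5 I v$ ($O{\left(I,v \right)} = 5 I v + \left(106 I - 52\right) = 5 I v + \left(-52 + 106 I\right) = -52 + 106 I + 5 I v$)
$42672 + O{\left(\frac{1}{c{\left(15 \right)} + 195},150 \right)} = 42672 + \left(-52 + \frac{106}{-1 + 195} + 5 \frac{1}{-1 + 195} \cdot 150\right) = 42672 + \left(-52 + \frac{106}{194} + 5 \cdot \frac{1}{194} \cdot 150\right) = 42672 + \left(-52 + 106 \cdot \frac{1}{194} + 5 \cdot \frac{1}{194} \cdot 150\right) = 42672 + \left(-52 + \frac{53}{97} + \frac{375}{97}\right) = 42672 - \frac{4616}{97} = \frac{4134568}{97}$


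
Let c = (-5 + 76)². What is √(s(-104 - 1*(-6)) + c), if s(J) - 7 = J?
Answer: 15*√22 ≈ 70.356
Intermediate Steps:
s(J) = 7 + J
c = 5041 (c = 71² = 5041)
√(s(-104 - 1*(-6)) + c) = √((7 + (-104 - 1*(-6))) + 5041) = √((7 + (-104 + 6)) + 5041) = √((7 - 98) + 5041) = √(-91 + 5041) = √4950 = 15*√22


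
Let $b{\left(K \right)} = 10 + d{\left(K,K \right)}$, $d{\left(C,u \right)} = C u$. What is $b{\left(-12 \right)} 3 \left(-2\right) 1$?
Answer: $-924$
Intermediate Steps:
$b{\left(K \right)} = 10 + K^{2}$ ($b{\left(K \right)} = 10 + K K = 10 + K^{2}$)
$b{\left(-12 \right)} 3 \left(-2\right) 1 = \left(10 + \left(-12\right)^{2}\right) 3 \left(-2\right) 1 = \left(10 + 144\right) \left(\left(-6\right) 1\right) = 154 \left(-6\right) = -924$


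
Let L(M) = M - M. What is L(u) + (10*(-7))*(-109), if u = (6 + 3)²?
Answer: 7630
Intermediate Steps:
u = 81 (u = 9² = 81)
L(M) = 0
L(u) + (10*(-7))*(-109) = 0 + (10*(-7))*(-109) = 0 - 70*(-109) = 0 + 7630 = 7630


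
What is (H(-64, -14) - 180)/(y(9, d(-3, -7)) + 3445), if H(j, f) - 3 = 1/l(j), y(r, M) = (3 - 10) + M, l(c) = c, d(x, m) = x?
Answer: -11329/219840 ≈ -0.051533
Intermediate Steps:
y(r, M) = -7 + M
H(j, f) = 3 + 1/j
(H(-64, -14) - 180)/(y(9, d(-3, -7)) + 3445) = ((3 + 1/(-64)) - 180)/((-7 - 3) + 3445) = ((3 - 1/64) - 180)/(-10 + 3445) = (191/64 - 180)/3435 = -11329/64*1/3435 = -11329/219840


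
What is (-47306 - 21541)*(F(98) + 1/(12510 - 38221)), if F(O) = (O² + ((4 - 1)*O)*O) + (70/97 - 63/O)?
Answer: -13192246329508767/4987934 ≈ -2.6448e+9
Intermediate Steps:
F(O) = 70/97 - 63/O + 4*O² (F(O) = (O² + (3*O)*O) + (70*(1/97) - 63/O) = (O² + 3*O²) + (70/97 - 63/O) = 4*O² + (70/97 - 63/O) = 70/97 - 63/O + 4*O²)
(-47306 - 21541)*(F(98) + 1/(12510 - 38221)) = (-47306 - 21541)*((70/97 - 63/98 + 4*98²) + 1/(12510 - 38221)) = -68847*((70/97 - 63*1/98 + 4*9604) + 1/(-25711)) = -68847*((70/97 - 9/14 + 38416) - 1/25711) = -68847*(52169035/1358 - 1/25711) = -68847*191616865361/4987934 = -13192246329508767/4987934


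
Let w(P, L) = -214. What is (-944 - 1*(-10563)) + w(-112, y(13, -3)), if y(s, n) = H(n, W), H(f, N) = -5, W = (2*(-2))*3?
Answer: 9405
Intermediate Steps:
W = -12 (W = -4*3 = -12)
y(s, n) = -5
(-944 - 1*(-10563)) + w(-112, y(13, -3)) = (-944 - 1*(-10563)) - 214 = (-944 + 10563) - 214 = 9619 - 214 = 9405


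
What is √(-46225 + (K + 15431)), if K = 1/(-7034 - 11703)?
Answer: I*√10811008772923/18737 ≈ 175.48*I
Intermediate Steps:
K = -1/18737 (K = 1/(-18737) = -1/18737 ≈ -5.3370e-5)
√(-46225 + (K + 15431)) = √(-46225 + (-1/18737 + 15431)) = √(-46225 + 289130646/18737) = √(-576987179/18737) = I*√10811008772923/18737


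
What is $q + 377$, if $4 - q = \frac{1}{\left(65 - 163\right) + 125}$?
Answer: $\frac{10286}{27} \approx 380.96$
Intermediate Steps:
$q = \frac{107}{27}$ ($q = 4 - \frac{1}{\left(65 - 163\right) + 125} = 4 - \frac{1}{-98 + 125} = 4 - \frac{1}{27} = \frac{107}{27} \approx 3.963$)
$q + 377 = \frac{107}{27} + 377 = \frac{10286}{27}$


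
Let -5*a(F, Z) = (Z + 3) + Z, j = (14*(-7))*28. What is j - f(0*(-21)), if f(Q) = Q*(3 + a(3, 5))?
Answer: -2744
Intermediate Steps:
j = -2744 (j = -98*28 = -2744)
a(F, Z) = -3/5 - 2*Z/5 (a(F, Z) = -((Z + 3) + Z)/5 = -((3 + Z) + Z)/5 = -(3 + 2*Z)/5 = -3/5 - 2*Z/5)
f(Q) = 2*Q/5 (f(Q) = Q*(3 + (-3/5 - 2/5*5)) = Q*(3 + (-3/5 - 2)) = Q*(3 - 13/5) = Q*(2/5) = 2*Q/5)
j - f(0*(-21)) = -2744 - 2*0*(-21)/5 = -2744 - 2*0/5 = -2744 - 1*0 = -2744 + 0 = -2744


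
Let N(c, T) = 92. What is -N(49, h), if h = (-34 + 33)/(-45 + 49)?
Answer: -92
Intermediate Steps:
h = -¼ (h = -1/4 = -1*¼ = -¼ ≈ -0.25000)
-N(49, h) = -1*92 = -92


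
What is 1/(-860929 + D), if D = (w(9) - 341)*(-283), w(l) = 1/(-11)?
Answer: -11/8408403 ≈ -1.3082e-6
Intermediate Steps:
w(l) = -1/11
D = 1061816/11 (D = (-1/11 - 341)*(-283) = -3752/11*(-283) = 1061816/11 ≈ 96529.)
1/(-860929 + D) = 1/(-860929 + 1061816/11) = 1/(-8408403/11) = -11/8408403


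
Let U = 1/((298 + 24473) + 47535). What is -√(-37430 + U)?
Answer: -I*√21743326693686/24102 ≈ -193.47*I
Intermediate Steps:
U = 1/72306 (U = 1/(24771 + 47535) = 1/72306 ≈ 1.3830e-5)
-√(-37430 + U) = -√(-37430 + 1/72306) = -√(-2706413579/72306) = -I*√21743326693686/24102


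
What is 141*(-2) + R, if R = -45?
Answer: -327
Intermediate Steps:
141*(-2) + R = 141*(-2) - 45 = -282 - 45 = -327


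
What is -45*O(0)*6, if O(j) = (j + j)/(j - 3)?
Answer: 0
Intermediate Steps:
O(j) = 2*j/(-3 + j) (O(j) = (2*j)/(-3 + j) = 2*j/(-3 + j))
-45*O(0)*6 = -90*0/(-3 + 0)*6 = -90*0/(-3)*6 = -90*0*(-1)/3*6 = -45*0*6 = 0*6 = 0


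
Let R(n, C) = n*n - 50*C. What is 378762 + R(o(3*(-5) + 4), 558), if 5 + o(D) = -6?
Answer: 350983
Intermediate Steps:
o(D) = -11 (o(D) = -5 - 6 = -11)
R(n, C) = n**2 - 50*C
378762 + R(o(3*(-5) + 4), 558) = 378762 + ((-11)**2 - 50*558) = 378762 + (121 - 27900) = 378762 - 27779 = 350983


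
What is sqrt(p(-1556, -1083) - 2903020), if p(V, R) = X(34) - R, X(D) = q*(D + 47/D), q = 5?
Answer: I*sqrt(3354434662)/34 ≈ 1703.5*I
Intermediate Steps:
X(D) = 5*D + 235/D (X(D) = 5*(D + 47/D) = 5*D + 235/D)
p(V, R) = 6015/34 - R (p(V, R) = (5*34 + 235/34) - R = (170 + 235*(1/34)) - R = (170 + 235/34) - R = 6015/34 - R)
sqrt(p(-1556, -1083) - 2903020) = sqrt((6015/34 - 1*(-1083)) - 2903020) = sqrt((6015/34 + 1083) - 2903020) = sqrt(42837/34 - 2903020) = sqrt(-98659843/34) = I*sqrt(3354434662)/34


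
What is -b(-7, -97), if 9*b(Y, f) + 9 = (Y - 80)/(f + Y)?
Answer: 283/312 ≈ 0.90705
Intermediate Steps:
b(Y, f) = -1 + (-80 + Y)/(9*(Y + f)) (b(Y, f) = -1 + ((Y - 80)/(f + Y))/9 = -1 + ((-80 + Y)/(Y + f))/9 = -1 + (-80 + Y)/(9*(Y + f)))
-b(-7, -97) = -(-80/9 - 1*(-97) - 8/9*(-7))/(-7 - 97) = -(-80/9 + 97 + 56/9)/(-104) = -(-1)*283/(104*3) = -1*(-283/312) = 283/312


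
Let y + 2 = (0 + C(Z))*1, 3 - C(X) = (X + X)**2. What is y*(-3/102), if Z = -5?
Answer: 99/34 ≈ 2.9118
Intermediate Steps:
C(X) = 3 - 4*X**2 (C(X) = 3 - (X + X)**2 = 3 - (2*X)**2 = 3 - 4*X**2)
y = -99 (y = -2 + (0 + (3 - 4*(-5)**2))*1 = -2 + (0 + (3 - 4*25))*1 = -2 + (0 + (3 - 100))*1 = -2 + (0 - 97)*1 = -2 - 97*1 = -2 - 97 = -99)
y*(-3/102) = -(-297)/102 = -99*(-1/34) = 99/34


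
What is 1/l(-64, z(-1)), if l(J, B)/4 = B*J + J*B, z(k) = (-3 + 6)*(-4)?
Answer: 1/6144 ≈ 0.00016276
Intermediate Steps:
z(k) = -12 (z(k) = 3*(-4) = -12)
l(J, B) = 8*B*J (l(J, B) = 4*(B*J + J*B) = 4*(B*J + B*J) = 4*(2*B*J) = 8*B*J)
1/l(-64, z(-1)) = 1/(8*(-12)*(-64)) = 1/6144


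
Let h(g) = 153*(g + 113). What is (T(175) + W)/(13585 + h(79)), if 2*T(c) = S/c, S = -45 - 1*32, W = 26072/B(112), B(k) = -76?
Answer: -326109/40812950 ≈ -0.0079903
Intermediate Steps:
W = -6518/19 (W = 26072/(-76) = 26072*(-1/76) = -6518/19 ≈ -343.05)
h(g) = 17289 + 153*g (h(g) = 153*(113 + g) = 17289 + 153*g)
S = -77 (S = -45 - 32 = -77)
T(c) = -77/(2*c) (T(c) = (-77/c)/2 = -77/(2*c))
(T(175) + W)/(13585 + h(79)) = (-77/2/175 - 6518/19)/(13585 + (17289 + 153*79)) = (-77/2*1/175 - 6518/19)/(13585 + (17289 + 12087)) = (-11/50 - 6518/19)/(13585 + 29376) = -326109/950/42961 = -326109/950*1/42961 = -326109/40812950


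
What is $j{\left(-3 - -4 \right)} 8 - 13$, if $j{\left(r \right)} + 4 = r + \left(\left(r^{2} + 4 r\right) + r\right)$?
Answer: $11$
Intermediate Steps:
$j{\left(r \right)} = -4 + r^{2} + 6 r$ ($j{\left(r \right)} = -4 + \left(r + \left(\left(r^{2} + 4 r\right) + r\right)\right) = -4 + \left(r + \left(r^{2} + 5 r\right)\right) = -4 + \left(r^{2} + 6 r\right) = -4 + r^{2} + 6 r$)
$j{\left(-3 - -4 \right)} 8 - 13 = \left(-4 + \left(-3 - -4\right)^{2} + 6 \left(-3 - -4\right)\right) 8 - 13 = \left(-4 + \left(-3 + 4\right)^{2} + 6 \left(-3 + 4\right)\right) 8 - 13 = \left(-4 + 1^{2} + 6 \cdot 1\right) 8 - 13 = \left(-4 + 1 + 6\right) 8 - 13 = 3 \cdot 8 - 13 = 24 - 13 = 11$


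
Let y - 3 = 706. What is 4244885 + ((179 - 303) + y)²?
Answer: 4587110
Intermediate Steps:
y = 709 (y = 3 + 706 = 709)
4244885 + ((179 - 303) + y)² = 4244885 + ((179 - 303) + 709)² = 4244885 + (-124 + 709)² = 4244885 + 585² = 4244885 + 342225 = 4587110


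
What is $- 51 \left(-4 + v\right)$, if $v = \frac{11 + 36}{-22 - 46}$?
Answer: $\frac{957}{4} \approx 239.25$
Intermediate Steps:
$v = - \frac{47}{68}$ ($v = \frac{47}{-68} = 47 \left(- \frac{1}{68}\right) = - \frac{47}{68} \approx -0.69118$)
$- 51 \left(-4 + v\right) = - 51 \left(-4 - \frac{47}{68}\right) = \left(-51\right) \left(- \frac{319}{68}\right) = \frac{957}{4}$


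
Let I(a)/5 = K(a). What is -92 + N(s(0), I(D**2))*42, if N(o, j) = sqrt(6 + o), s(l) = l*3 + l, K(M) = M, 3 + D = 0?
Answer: -92 + 42*sqrt(6) ≈ 10.879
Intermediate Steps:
D = -3 (D = -3 + 0 = -3)
I(a) = 5*a
s(l) = 4*l (s(l) = 3*l + l = 4*l)
-92 + N(s(0), I(D**2))*42 = -92 + sqrt(6 + 4*0)*42 = -92 + sqrt(6 + 0)*42 = -92 + sqrt(6)*42 = -92 + 42*sqrt(6)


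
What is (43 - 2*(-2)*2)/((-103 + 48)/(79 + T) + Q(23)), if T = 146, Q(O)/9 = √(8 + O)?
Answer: 25245/5084654 + 929475*√31/5084654 ≈ 1.0228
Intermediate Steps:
Q(O) = 9*√(8 + O)
(43 - 2*(-2)*2)/((-103 + 48)/(79 + T) + Q(23)) = (43 - 2*(-2)*2)/((-103 + 48)/(79 + 146) + 9*√(8 + 23)) = (43 + 4*2)/(-55/225 + 9*√31) = (43 + 8)/(-55*1/225 + 9*√31) = 51/(-11/45 + 9*√31)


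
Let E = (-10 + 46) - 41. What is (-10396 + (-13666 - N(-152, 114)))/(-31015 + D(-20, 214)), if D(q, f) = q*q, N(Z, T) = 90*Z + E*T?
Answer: 9812/30615 ≈ 0.32050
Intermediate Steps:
E = -5 (E = 36 - 41 = -5)
N(Z, T) = -5*T + 90*Z (N(Z, T) = 90*Z - 5*T = -5*T + 90*Z)
D(q, f) = q²
(-10396 + (-13666 - N(-152, 114)))/(-31015 + D(-20, 214)) = (-10396 + (-13666 - (-5*114 + 90*(-152))))/(-31015 + (-20)²) = (-10396 + (-13666 - (-570 - 13680)))/(-31015 + 400) = (-10396 + (-13666 - 1*(-14250)))/(-30615) = (-10396 + (-13666 + 14250))*(-1/30615) = (-10396 + 584)*(-1/30615) = -9812*(-1/30615) = 9812/30615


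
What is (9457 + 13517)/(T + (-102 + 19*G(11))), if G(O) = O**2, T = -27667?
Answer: -3829/4245 ≈ -0.90200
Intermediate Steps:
(9457 + 13517)/(T + (-102 + 19*G(11))) = (9457 + 13517)/(-27667 + (-102 + 19*11**2)) = 22974/(-27667 + (-102 + 19*121)) = 22974/(-27667 + (-102 + 2299)) = 22974/(-27667 + 2197) = 22974/(-25470) = 22974*(-1/25470) = -3829/4245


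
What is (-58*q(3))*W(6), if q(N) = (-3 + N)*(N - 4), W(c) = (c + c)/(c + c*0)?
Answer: 0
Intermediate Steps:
W(c) = 2 (W(c) = (2*c)/(c + 0) = (2*c)/c = 2)
q(N) = (-4 + N)*(-3 + N) (q(N) = (-3 + N)*(-4 + N) = (-4 + N)*(-3 + N))
(-58*q(3))*W(6) = -58*(12 + 3**2 - 7*3)*2 = -58*(12 + 9 - 21)*2 = -58*0*2 = 0*2 = 0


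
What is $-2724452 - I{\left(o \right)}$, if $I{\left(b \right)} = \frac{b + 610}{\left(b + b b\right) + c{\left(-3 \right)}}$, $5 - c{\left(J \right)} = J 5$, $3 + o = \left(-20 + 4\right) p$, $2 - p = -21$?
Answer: $- \frac{374040015319}{137290} \approx -2.7245 \cdot 10^{6}$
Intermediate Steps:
$p = 23$ ($p = 2 - -21 = 2 + 21 = 23$)
$o = -371$ ($o = -3 + \left(-20 + 4\right) 23 = -3 - 368 = -371$)
$c{\left(J \right)} = 5 - 5 J$ ($c{\left(J \right)} = 5 - J 5 = 5 - 5 J$)
$I{\left(b \right)} = \frac{610 + b}{20 + b + b^{2}}$ ($I{\left(b \right)} = \frac{b + 610}{\left(b + b b\right) + \left(5 - -15\right)} = \frac{610 + b}{\left(b + b^{2}\right) + \left(5 + 15\right)} = \frac{610 + b}{\left(b + b^{2}\right) + 20} = \frac{610 + b}{20 + b + b^{2}}$)
$-2724452 - I{\left(o \right)} = -2724452 - \frac{610 - 371}{20 - 371 + \left(-371\right)^{2}} = -2724452 - \frac{1}{20 - 371 + 137641} \cdot 239 = -2724452 - \frac{1}{137290} \cdot 239 = -2724452 - \frac{239}{137290} = - \frac{374040015319}{137290}$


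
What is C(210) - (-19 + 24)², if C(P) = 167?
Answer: 142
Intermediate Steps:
C(210) - (-19 + 24)² = 167 - (-19 + 24)² = 167 - 1*5² = 167 - 1*25 = 167 - 25 = 142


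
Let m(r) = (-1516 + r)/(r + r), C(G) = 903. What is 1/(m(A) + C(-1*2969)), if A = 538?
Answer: 538/485325 ≈ 0.0011085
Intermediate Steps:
m(r) = (-1516 + r)/(2*r) (m(r) = (-1516 + r)/((2*r)) = (-1516 + r)*(1/(2*r)) = (-1516 + r)/(2*r))
1/(m(A) + C(-1*2969)) = 1/((½)*(-1516 + 538)/538 + 903) = 1/((½)*(1/538)*(-978) + 903) = 1/(-489/538 + 903) = 1/(485325/538) = 538/485325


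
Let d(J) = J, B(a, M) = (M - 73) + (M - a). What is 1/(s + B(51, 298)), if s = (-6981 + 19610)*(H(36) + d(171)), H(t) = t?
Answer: 1/2614675 ≈ 3.8246e-7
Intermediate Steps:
B(a, M) = -73 - a + 2*M (B(a, M) = (-73 + M) + (M - a) = -73 - a + 2*M)
s = 2614203 (s = (-6981 + 19610)*(36 + 171) = 12629*207 = 2614203)
1/(s + B(51, 298)) = 1/(2614203 + (-73 - 1*51 + 2*298)) = 1/(2614203 + (-73 - 51 + 596)) = 1/(2614203 + 472) = 1/2614675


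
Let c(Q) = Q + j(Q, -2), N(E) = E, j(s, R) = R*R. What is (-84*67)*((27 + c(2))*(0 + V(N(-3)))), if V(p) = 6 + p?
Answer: -557172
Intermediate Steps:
j(s, R) = R²
c(Q) = 4 + Q (c(Q) = Q + (-2)² = Q + 4 = 4 + Q)
(-84*67)*((27 + c(2))*(0 + V(N(-3)))) = (-84*67)*((27 + (4 + 2))*(0 + (6 - 3))) = -5628*(27 + 6)*(0 + 3) = -185724*3 = -5628*99 = -557172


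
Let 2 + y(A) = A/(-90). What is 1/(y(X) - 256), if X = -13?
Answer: -90/23207 ≈ -0.0038781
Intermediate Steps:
y(A) = -2 - A/90 (y(A) = -2 + A/(-90) = -2 + A*(-1/90) = -2 - A/90)
1/(y(X) - 256) = 1/((-2 - 1/90*(-13)) - 256) = 1/((-2 + 13/90) - 256) = 1/(-167/90 - 256) = 1/(-23207/90) = -90/23207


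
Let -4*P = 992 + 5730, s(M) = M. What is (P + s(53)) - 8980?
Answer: -21215/2 ≈ -10608.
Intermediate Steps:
P = -3361/2 (P = -(992 + 5730)/4 = -¼*6722 = -3361/2 ≈ -1680.5)
(P + s(53)) - 8980 = (-3361/2 + 53) - 8980 = -3255/2 - 8980 = -21215/2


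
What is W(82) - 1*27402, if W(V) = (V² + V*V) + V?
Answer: -13872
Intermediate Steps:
W(V) = V + 2*V² (W(V) = (V² + V²) + V = 2*V² + V = V + 2*V²)
W(82) - 1*27402 = 82*(1 + 2*82) - 1*27402 = 82*(1 + 164) - 27402 = 82*165 - 27402 = 13530 - 27402 = -13872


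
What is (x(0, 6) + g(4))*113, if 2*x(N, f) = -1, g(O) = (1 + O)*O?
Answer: 4407/2 ≈ 2203.5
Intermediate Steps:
g(O) = O*(1 + O)
x(N, f) = -1/2 (x(N, f) = (1/2)*(-1) = -1/2)
(x(0, 6) + g(4))*113 = (-1/2 + 4*(1 + 4))*113 = (-1/2 + 4*5)*113 = (-1/2 + 20)*113 = (39/2)*113 = 4407/2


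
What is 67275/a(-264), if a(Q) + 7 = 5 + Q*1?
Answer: -67275/266 ≈ -252.91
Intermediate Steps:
a(Q) = -2 + Q (a(Q) = -7 + (5 + Q*1) = -7 + (5 + Q) = -2 + Q)
67275/a(-264) = 67275/(-2 - 264) = 67275/(-266) = 67275*(-1/266) = -67275/266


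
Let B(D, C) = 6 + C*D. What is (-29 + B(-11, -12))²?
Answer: 11881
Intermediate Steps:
(-29 + B(-11, -12))² = (-29 + (6 - 12*(-11)))² = (-29 + (6 + 132))² = (-29 + 138)² = 109² = 11881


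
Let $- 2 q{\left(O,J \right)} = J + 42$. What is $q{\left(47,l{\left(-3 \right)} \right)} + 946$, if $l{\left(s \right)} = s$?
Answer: $\frac{1853}{2} \approx 926.5$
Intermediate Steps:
$q{\left(O,J \right)} = -21 - \frac{J}{2}$ ($q{\left(O,J \right)} = - \frac{J + 42}{2} = - \frac{42 + J}{2} = -21 - \frac{J}{2}$)
$q{\left(47,l{\left(-3 \right)} \right)} + 946 = \left(-21 - - \frac{3}{2}\right) + 946 = \left(-21 + \frac{3}{2}\right) + 946 = - \frac{39}{2} + 946 = \frac{1853}{2}$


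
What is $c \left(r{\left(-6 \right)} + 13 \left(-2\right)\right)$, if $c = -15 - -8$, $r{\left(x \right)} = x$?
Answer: $224$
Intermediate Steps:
$c = -7$ ($c = -15 + 8 = -7$)
$c \left(r{\left(-6 \right)} + 13 \left(-2\right)\right) = - 7 \left(-6 + 13 \left(-2\right)\right) = - 7 \left(-6 - 26\right) = \left(-7\right) \left(-32\right) = 224$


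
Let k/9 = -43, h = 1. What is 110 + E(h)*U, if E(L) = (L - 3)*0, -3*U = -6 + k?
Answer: 110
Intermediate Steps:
k = -387 (k = 9*(-43) = -387)
U = 131 (U = -(-6 - 387)/3 = -1/3*(-393) = 131)
E(L) = 0 (E(L) = (-3 + L)*0 = 0)
110 + E(h)*U = 110 + 0*131 = 110 + 0 = 110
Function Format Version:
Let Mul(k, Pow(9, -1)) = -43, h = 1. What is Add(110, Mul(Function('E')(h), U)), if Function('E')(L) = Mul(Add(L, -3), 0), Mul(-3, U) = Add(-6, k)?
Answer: 110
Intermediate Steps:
k = -387 (k = Mul(9, -43) = -387)
U = 131 (U = Mul(Rational(-1, 3), Add(-6, -387)) = Mul(Rational(-1, 3), -393) = 131)
Function('E')(L) = 0 (Function('E')(L) = Mul(Add(-3, L), 0) = 0)
Add(110, Mul(Function('E')(h), U)) = Add(110, Mul(0, 131)) = Add(110, 0) = 110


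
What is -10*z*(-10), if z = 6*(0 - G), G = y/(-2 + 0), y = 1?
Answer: 300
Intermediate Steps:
G = -½ (G = 1/(-2 + 0) = 1/(-2) = 1*(-½) = -½ ≈ -0.50000)
z = 3 (z = 6*(0 - 1*(-½)) = 6*(0 + ½) = 6*(½) = 3)
-10*z*(-10) = -10*3*(-10) = -30*(-10) = 300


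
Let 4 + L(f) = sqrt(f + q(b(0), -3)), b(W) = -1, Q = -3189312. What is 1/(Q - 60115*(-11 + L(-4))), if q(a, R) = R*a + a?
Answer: I/(-2287587*I + 60115*sqrt(2)) ≈ -4.3654e-7 + 1.6223e-8*I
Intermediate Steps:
q(a, R) = a + R*a
L(f) = -4 + sqrt(2 + f) (L(f) = -4 + sqrt(f - (1 - 3)) = -4 + sqrt(f - 1*(-2)) = -4 + sqrt(f + 2) = -4 + sqrt(2 + f))
1/(Q - 60115*(-11 + L(-4))) = 1/(-3189312 - 60115*(-11 + (-4 + sqrt(2 - 4)))) = 1/(-3189312 - 60115*(-11 + (-4 + sqrt(-2)))) = 1/(-3189312 - 60115*(-11 + (-4 + I*sqrt(2)))) = 1/(-3189312 - 60115*(-15 + I*sqrt(2))) = 1/(-3189312 + (901725 - 60115*I*sqrt(2))) = 1/(-2287587 - 60115*I*sqrt(2))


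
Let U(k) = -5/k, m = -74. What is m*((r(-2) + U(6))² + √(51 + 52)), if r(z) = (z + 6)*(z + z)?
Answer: -377437/18 - 74*√103 ≈ -21720.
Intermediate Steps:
r(z) = 2*z*(6 + z) (r(z) = (6 + z)*(2*z) = 2*z*(6 + z))
m*((r(-2) + U(6))² + √(51 + 52)) = -74*((2*(-2)*(6 - 2) - 5/6)² + √(51 + 52)) = -74*((2*(-2)*4 - 5*⅙)² + √103) = -74*((-16 - ⅚)² + √103) = -74*((-101/6)² + √103) = -74*(10201/36 + √103) = -377437/18 - 74*√103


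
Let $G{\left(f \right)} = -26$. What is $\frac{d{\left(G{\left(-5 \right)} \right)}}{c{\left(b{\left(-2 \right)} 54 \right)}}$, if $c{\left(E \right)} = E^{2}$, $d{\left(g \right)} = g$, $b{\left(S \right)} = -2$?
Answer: $- \frac{13}{5832} \approx -0.0022291$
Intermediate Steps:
$\frac{d{\left(G{\left(-5 \right)} \right)}}{c{\left(b{\left(-2 \right)} 54 \right)}} = - \frac{26}{\left(\left(-2\right) 54\right)^{2}} = - \frac{26}{\left(-108\right)^{2}} = - \frac{26}{11664} = \left(-26\right) \frac{1}{11664} = - \frac{13}{5832}$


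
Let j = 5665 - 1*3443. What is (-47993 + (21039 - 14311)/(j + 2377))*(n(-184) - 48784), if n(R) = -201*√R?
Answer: 10767266845936/4599 + 29575552586*I*√46/1533 ≈ 2.3412e+9 + 1.3085e+8*I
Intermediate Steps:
j = 2222 (j = 5665 - 3443 = 2222)
(-47993 + (21039 - 14311)/(j + 2377))*(n(-184) - 48784) = (-47993 + (21039 - 14311)/(2222 + 2377))*(-402*I*√46 - 48784) = (-47993 + 6728/4599)*(-402*I*√46 - 48784) = (-47993 + 6728*(1/4599))*(-402*I*√46 - 48784) = (-47993 + 6728/4599)*(-48784 - 402*I*√46) = -220713079*(-48784 - 402*I*√46)/4599 = 10767266845936/4599 + 29575552586*I*√46/1533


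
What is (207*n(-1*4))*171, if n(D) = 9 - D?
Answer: 460161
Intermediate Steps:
(207*n(-1*4))*171 = (207*(9 - (-1)*4))*171 = (207*(9 - 1*(-4)))*171 = (207*(9 + 4))*171 = (207*13)*171 = 2691*171 = 460161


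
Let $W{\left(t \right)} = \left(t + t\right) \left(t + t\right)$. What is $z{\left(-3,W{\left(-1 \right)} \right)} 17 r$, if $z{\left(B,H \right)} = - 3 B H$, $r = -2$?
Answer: $-1224$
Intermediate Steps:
$W{\left(t \right)} = 4 t^{2}$ ($W{\left(t \right)} = 2 t 2 t = 4 t^{2}$)
$z{\left(B,H \right)} = - 3 B H$
$z{\left(-3,W{\left(-1 \right)} \right)} 17 r = \left(-3\right) \left(-3\right) 4 \left(-1\right)^{2} \cdot 17 \left(-2\right) = \left(-3\right) \left(-3\right) 4 \cdot 1 \cdot 17 \left(-2\right) = \left(-3\right) \left(-3\right) 4 \cdot 17 \left(-2\right) = 36 \cdot 17 \left(-2\right) = 612 \left(-2\right) = -1224$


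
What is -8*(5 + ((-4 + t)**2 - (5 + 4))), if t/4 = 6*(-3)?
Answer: -46176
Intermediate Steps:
t = -72 (t = 4*(6*(-3)) = 4*(-18) = -72)
-8*(5 + ((-4 + t)**2 - (5 + 4))) = -8*(5 + ((-4 - 72)**2 - (5 + 4))) = -8*(5 + ((-76)**2 - 1*9)) = -8*(5 + (5776 - 9)) = -8*(5 + 5767) = -8*5772 = -46176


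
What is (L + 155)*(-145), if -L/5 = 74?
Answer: 31175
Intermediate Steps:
L = -370 (L = -5*74 = -370)
(L + 155)*(-145) = (-370 + 155)*(-145) = -215*(-145) = 31175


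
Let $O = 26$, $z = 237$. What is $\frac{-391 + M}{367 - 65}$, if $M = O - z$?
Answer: $- \frac{301}{151} \approx -1.9934$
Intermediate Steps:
$M = -211$ ($M = 26 - 237 = -211$)
$\frac{-391 + M}{367 - 65} = \frac{-391 - 211}{367 - 65} = - \frac{602}{302} = \left(-602\right) \frac{1}{302} = - \frac{301}{151}$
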